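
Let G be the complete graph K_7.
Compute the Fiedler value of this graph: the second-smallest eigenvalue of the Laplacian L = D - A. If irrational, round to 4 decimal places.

The graph has 7 vertices and degree multiset [6, 6, 6, 6, 6, 6, 6]; D is the diagonal matrix of degrees and L = D - A. The sorted Laplacian eigenvalues are [0, 7, 7, 7, 7, 7, 7]; the algebraic connectivity is the second entry, 7. The largest eigenvalue, 7, is at most the vertex count 7. By the matrix-tree theorem the graph has (1/7) * product of the nonzero eigenvalues = 16807 spanning trees.

7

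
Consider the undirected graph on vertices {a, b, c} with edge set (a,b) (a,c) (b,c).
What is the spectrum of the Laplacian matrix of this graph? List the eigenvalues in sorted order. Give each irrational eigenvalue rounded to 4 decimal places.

[0, 3, 3]

Reading degrees in the order [a, b, c] gives [2, 2, 2]; set D = diag(2, 2, 2) and form L = D - A. Diagonalising L (or applying a numerical eigensolver to the 3x3 matrix) gives the spectrum above. By the matrix-tree theorem the graph has (1/3) * product of the nonzero eigenvalues = 3 spanning trees.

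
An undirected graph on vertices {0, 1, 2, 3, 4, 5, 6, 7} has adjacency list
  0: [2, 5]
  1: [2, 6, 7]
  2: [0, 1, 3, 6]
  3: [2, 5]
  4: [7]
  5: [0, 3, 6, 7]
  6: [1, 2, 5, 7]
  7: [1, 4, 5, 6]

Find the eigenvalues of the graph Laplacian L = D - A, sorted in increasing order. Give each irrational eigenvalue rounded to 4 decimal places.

With the vertex order [0, 1, 2, 3, 4, 5, 6, 7], the degrees are [2, 3, 4, 2, 1, 4, 4, 4], giving D = diag(2, 3, 4, 2, 1, 4, 4, 4) and L = D - A. Since every row of L sums to 0, the all-ones vector is in the kernel and 0 is an eigenvalue. There is one zero in the spectrum, matching the 1 component. The eigenvalues sum to 24, which equals trace(L) = 2|E|.

[0, 0.7792, 1.8596, 2, 3.3045, 4.5558, 5.5009, 6]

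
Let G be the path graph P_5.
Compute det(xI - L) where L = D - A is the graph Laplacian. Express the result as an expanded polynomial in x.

x^5 - 8x^4 + 21x^3 - 20x^2 + 5x

The graph has 5 vertices and degree multiset [2, 2, 2, 1, 1]; D is the diagonal matrix of degrees and L = D - A. L has integer entries, so p(x) = det(xI - L) has integer coefficients. Expanding the determinant yields x^5 - 8x^4 + 21x^3 - 20x^2 + 5x. The constant term is 0 because L is singular (the all-ones vector lies in its kernel). There is one zero in the spectrum, matching the 1 component.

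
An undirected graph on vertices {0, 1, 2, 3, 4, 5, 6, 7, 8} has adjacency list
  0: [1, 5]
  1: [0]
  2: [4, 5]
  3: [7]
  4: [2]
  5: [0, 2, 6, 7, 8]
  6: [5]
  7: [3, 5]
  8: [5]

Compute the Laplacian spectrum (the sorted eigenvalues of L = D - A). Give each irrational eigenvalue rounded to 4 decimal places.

[0, 0.3820, 0.3820, 0.6711, 1, 2.1814, 2.6180, 2.6180, 6.1474]

Each diagonal entry of L is the vertex degree and each off-diagonal entry is -1 where an edge is present, 0 otherwise; in the order [0, 1, 2, 3, 4, 5, 6, 7, 8] the diagonal is [2, 1, 2, 1, 1, 5, 1, 2, 1]. Diagonalising L (or applying a numerical eigensolver to the 9x9 matrix) gives the spectrum above. The single zero eigenvalue shows the graph is connected. By the matrix-tree theorem the graph has (1/9) * product of the nonzero eigenvalues = 1 spanning tree.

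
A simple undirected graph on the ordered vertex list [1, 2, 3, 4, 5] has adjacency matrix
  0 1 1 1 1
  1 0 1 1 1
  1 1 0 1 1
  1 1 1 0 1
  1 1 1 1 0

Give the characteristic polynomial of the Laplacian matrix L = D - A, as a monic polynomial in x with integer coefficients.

Each diagonal entry of L is the vertex degree and each off-diagonal entry is -1 where an edge is present, 0 otherwise; in the order [1, 2, 3, 4, 5] the diagonal is [4, 4, 4, 4, 4]. Computing det(xI - L) by cofactor expansion (or equivalently via sum-over-permutations) gives x^5 - 20x^4 + 150x^3 - 500x^2 + 625x. The coefficient of x^4 equals -trace(L) = -20, matching the sum of degrees. The eigenvalues sum to 20, which equals trace(L) = 2|E|.

x^5 - 20x^4 + 150x^3 - 500x^2 + 625x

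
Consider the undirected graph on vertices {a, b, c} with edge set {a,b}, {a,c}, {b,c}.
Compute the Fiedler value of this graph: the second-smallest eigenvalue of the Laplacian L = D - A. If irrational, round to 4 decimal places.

3

With the vertex order [a, b, c], the degrees are [2, 2, 2], giving D = diag(2, 2, 2) and L = D - A. The sorted Laplacian eigenvalues are [0, 3, 3]; the algebraic connectivity is the second entry, 3. The largest eigenvalue, 3, is at most the vertex count 3.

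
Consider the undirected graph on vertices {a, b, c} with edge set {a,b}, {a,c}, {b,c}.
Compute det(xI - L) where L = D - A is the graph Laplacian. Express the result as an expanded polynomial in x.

x^3 - 6x^2 + 9x

With the vertex order [a, b, c], the degrees are [2, 2, 2], giving D = diag(2, 2, 2) and L = D - A. The eigenvalues of L are [0, 3, 3]; the characteristic polynomial is the product of (x - lambda_i), which multiplies out to x^3 - 6x^2 + 9x. The constant term is 0 because L is singular (the all-ones vector lies in its kernel). The largest eigenvalue, 3, is at most the vertex count 3.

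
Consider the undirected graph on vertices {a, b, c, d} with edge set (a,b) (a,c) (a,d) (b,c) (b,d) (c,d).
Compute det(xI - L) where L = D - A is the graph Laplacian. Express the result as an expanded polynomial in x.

x^4 - 12x^3 + 48x^2 - 64x

Each diagonal entry of L is the vertex degree and each off-diagonal entry is -1 where an edge is present, 0 otherwise; in the order [a, b, c, d] the diagonal is [3, 3, 3, 3]. The eigenvalues of L are [0, 4, 4, 4]; the characteristic polynomial is the product of (x - lambda_i), which multiplies out to x^4 - 12x^3 + 48x^2 - 64x. The constant term is 0 because L is singular (the all-ones vector lies in its kernel). The largest eigenvalue, 4, is at most the vertex count 4.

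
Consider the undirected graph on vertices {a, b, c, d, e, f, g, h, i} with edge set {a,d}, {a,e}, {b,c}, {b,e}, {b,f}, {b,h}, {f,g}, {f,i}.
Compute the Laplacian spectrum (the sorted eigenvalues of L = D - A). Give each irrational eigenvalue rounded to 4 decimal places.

With the vertex order [a, b, c, d, e, f, g, h, i], the degrees are [2, 4, 1, 1, 2, 3, 1, 1, 1], giving D = diag(2, 4, 1, 1, 2, 3, 1, 1, 1) and L = D - A. The multiplicity of 0 as a Laplacian eigenvalue equals the number of connected components. There is one zero in the spectrum, matching the 1 component.

[0, 0.2232, 0.4919, 1, 1, 1.4712, 3, 3.4838, 5.3298]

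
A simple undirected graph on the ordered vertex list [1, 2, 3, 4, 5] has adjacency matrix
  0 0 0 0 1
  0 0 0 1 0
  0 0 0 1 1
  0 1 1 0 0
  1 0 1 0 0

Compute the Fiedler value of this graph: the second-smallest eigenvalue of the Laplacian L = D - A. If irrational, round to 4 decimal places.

0.3820

Each diagonal entry of L is the vertex degree and each off-diagonal entry is -1 where an edge is present, 0 otherwise; in the order [1, 2, 3, 4, 5] the diagonal is [1, 1, 2, 2, 2]. Computing the eigenvalues of L and sorting gives [0, 0.3820, 1.3820, 2.6180, 3.6180]. The Fiedler value lambda_2 = 0.3820 is strictly positive, so the graph is connected. There is one zero in the spectrum, matching the 1 component.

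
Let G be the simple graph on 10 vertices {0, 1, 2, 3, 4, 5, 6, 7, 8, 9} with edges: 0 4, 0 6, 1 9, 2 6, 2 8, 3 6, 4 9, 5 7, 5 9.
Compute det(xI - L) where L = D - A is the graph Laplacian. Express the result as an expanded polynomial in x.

x^10 - 18x^9 + 134x^8 - 536x^7 + 1254x^6 - 1752x^5 + 1434x^4 - 648x^3 + 141x^2 - 10x

Reading degrees in the order [0, 1, 2, 3, 4, 5, 6, 7, 8, 9] gives [2, 1, 2, 1, 2, 2, 3, 1, 1, 3]; set D = diag(2, 1, 2, 1, 2, 2, 3, 1, 1, 3) and form L = D - A. Computing det(xI - L) by cofactor expansion (or equivalently via sum-over-permutations) gives x^10 - 18x^9 + 134x^8 - 536x^7 + 1254x^6 - 1752x^5 + 1434x^4 - 648x^3 + 141x^2 - 10x. The coefficient of x^9 equals -trace(L) = -18, matching the sum of degrees.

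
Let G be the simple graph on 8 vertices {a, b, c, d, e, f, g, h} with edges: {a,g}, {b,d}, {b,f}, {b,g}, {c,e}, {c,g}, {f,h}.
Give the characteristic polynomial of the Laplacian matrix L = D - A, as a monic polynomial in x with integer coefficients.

Each diagonal entry of L is the vertex degree and each off-diagonal entry is -1 where an edge is present, 0 otherwise; in the order [a, b, c, d, e, f, g, h] the diagonal is [1, 3, 2, 1, 1, 2, 3, 1]. Computing det(xI - L) by cofactor expansion (or equivalently via sum-over-permutations) gives x^8 - 14x^7 + 76x^6 - 204x^5 + 286x^4 - 204x^3 + 68x^2 - 8x. The constant term is 0 because L is singular (the all-ones vector lies in its kernel). The eigenvalues sum to 14, which equals trace(L) = 2|E|.

x^8 - 14x^7 + 76x^6 - 204x^5 + 286x^4 - 204x^3 + 68x^2 - 8x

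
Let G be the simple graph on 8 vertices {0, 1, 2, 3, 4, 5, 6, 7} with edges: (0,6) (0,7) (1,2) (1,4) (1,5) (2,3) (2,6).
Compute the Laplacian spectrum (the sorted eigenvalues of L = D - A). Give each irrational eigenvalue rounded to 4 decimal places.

[0, 0.2243, 0.5858, 1, 1.4108, 2.7237, 3.4142, 4.6412]

Reading degrees in the order [0, 1, 2, 3, 4, 5, 6, 7] gives [2, 3, 3, 1, 1, 1, 2, 1]; set D = diag(2, 3, 3, 1, 1, 1, 2, 1) and form L = D - A. Since every row of L sums to 0, the all-ones vector is in the kernel and 0 is an eigenvalue. The single zero eigenvalue shows the graph is connected.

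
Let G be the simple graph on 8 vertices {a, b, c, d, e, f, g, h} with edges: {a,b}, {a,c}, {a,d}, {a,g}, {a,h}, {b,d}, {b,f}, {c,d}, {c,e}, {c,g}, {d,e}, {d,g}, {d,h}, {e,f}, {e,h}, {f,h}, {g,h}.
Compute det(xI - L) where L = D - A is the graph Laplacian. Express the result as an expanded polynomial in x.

With the vertex order [a, b, c, d, e, f, g, h], the degrees are [5, 3, 4, 6, 4, 3, 4, 5], giving D = diag(5, 3, 4, 6, 4, 3, 4, 5) and L = D - A. L has integer entries, so p(x) = det(xI - L) has integer coefficients. Expanding the determinant yields x^8 - 34x^7 + 485x^6 - 3756x^5 + 17022x^4 - 45048x^3 + 64317x^2 - 38136x. Since p(0) = det(-L) = 0, x divides p(x). There is one zero in the spectrum, matching the 1 component. The largest eigenvalue, 7.2145, is at most the vertex count 8.

x^8 - 34x^7 + 485x^6 - 3756x^5 + 17022x^4 - 45048x^3 + 64317x^2 - 38136x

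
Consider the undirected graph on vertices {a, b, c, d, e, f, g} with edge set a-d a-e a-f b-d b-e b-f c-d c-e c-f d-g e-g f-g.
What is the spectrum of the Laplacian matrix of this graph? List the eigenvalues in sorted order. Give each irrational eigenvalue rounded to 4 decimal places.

[0, 3, 3, 3, 4, 4, 7]

Each diagonal entry of L is the vertex degree and each off-diagonal entry is -1 where an edge is present, 0 otherwise; in the order [a, b, c, d, e, f, g] the diagonal is [3, 3, 3, 4, 4, 4, 3]. Since every row of L sums to 0, the all-ones vector is in the kernel and 0 is an eigenvalue. The single zero eigenvalue shows the graph is connected.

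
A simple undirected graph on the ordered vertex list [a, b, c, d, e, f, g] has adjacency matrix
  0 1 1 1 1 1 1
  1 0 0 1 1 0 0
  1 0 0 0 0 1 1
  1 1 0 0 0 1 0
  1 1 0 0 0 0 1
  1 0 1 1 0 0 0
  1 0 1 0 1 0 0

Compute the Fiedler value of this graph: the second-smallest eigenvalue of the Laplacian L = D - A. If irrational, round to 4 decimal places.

2

Reading degrees in the order [a, b, c, d, e, f, g] gives [6, 3, 3, 3, 3, 3, 3]; set D = diag(6, 3, 3, 3, 3, 3, 3) and form L = D - A. The smallest Laplacian eigenvalue is always 0. The next one, lambda_2 = 2, measures how hard the graph is to disconnect: larger values mean better connectivity. There is one zero in the spectrum, matching the 1 component. The eigenvalues sum to 24, which equals trace(L) = 2|E|.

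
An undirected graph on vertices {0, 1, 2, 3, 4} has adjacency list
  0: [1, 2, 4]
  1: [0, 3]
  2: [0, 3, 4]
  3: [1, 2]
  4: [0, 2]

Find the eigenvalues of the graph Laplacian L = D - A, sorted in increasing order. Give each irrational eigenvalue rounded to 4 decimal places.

With the vertex order [0, 1, 2, 3, 4], the degrees are [3, 2, 3, 2, 2], giving D = diag(3, 2, 3, 2, 2) and L = D - A. Since every row of L sums to 0, the all-ones vector is in the kernel and 0 is an eigenvalue. There is one zero in the spectrum, matching the 1 component.

[0, 1.3820, 2.3820, 3.6180, 4.6180]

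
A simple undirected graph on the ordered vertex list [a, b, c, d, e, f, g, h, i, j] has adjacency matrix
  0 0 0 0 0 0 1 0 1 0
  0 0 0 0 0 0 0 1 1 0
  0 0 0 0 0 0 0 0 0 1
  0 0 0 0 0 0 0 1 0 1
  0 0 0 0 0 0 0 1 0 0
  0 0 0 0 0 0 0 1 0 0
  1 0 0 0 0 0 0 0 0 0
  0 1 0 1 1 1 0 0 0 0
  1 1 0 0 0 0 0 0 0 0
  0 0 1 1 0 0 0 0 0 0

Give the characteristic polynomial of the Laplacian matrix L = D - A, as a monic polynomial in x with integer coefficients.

Reading degrees in the order [a, b, c, d, e, f, g, h, i, j] gives [2, 2, 1, 2, 1, 1, 1, 4, 2, 2]; set D = diag(2, 2, 1, 2, 1, 1, 1, 4, 2, 2) and form L = D - A. L has integer entries, so p(x) = det(xI - L) has integer coefficients. Expanding the determinant yields x^10 - 18x^9 + 133x^8 - 526x^7 + 1216x^6 - 1684x^5 + 1374x^4 - 620x^3 + 134x^2 - 10x. Since p(0) = det(-L) = 0, x divides p(x). There is one zero in the spectrum, matching the 1 component.

x^10 - 18x^9 + 133x^8 - 526x^7 + 1216x^6 - 1684x^5 + 1374x^4 - 620x^3 + 134x^2 - 10x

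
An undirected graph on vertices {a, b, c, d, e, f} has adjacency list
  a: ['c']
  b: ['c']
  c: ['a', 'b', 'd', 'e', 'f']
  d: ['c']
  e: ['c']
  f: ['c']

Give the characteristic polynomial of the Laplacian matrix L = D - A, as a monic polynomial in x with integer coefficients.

x^6 - 10x^5 + 30x^4 - 40x^3 + 25x^2 - 6x

Each diagonal entry of L is the vertex degree and each off-diagonal entry is -1 where an edge is present, 0 otherwise; in the order [a, b, c, d, e, f] the diagonal is [1, 1, 5, 1, 1, 1]. L has integer entries, so p(x) = det(xI - L) has integer coefficients. Expanding the determinant yields x^6 - 10x^5 + 30x^4 - 40x^3 + 25x^2 - 6x. Since p(0) = det(-L) = 0, x divides p(x). There is one zero in the spectrum, matching the 1 component. The eigenvalues sum to 10, which equals trace(L) = 2|E|.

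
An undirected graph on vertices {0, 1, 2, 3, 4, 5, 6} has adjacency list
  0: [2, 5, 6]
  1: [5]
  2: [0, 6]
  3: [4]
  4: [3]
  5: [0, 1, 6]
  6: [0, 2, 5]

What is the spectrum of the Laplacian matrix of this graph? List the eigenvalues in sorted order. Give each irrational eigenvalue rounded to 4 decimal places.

Reading degrees in the order [0, 1, 2, 3, 4, 5, 6] gives [3, 1, 2, 1, 1, 3, 3]; set D = diag(3, 1, 2, 1, 1, 3, 3) and form L = D - A. Since every row of L sums to 0, the all-ones vector is in the kernel and 0 is an eigenvalue. The 2 zero eigenvalues correspond to the 2 connected components. The largest eigenvalue, 4.4812, is at most the vertex count 7. There are 2 zeros in the spectrum, matching the 2 components.

[0, 0, 0.8299, 2, 2.6889, 4, 4.4812]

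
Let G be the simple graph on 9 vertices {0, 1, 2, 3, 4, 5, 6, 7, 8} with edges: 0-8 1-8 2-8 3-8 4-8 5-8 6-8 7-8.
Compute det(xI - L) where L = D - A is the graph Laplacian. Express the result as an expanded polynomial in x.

With the vertex order [0, 1, 2, 3, 4, 5, 6, 7, 8], the degrees are [1, 1, 1, 1, 1, 1, 1, 1, 8], giving D = diag(1, 1, 1, 1, 1, 1, 1, 1, 8) and L = D - A. Computing det(xI - L) by cofactor expansion (or equivalently via sum-over-permutations) gives x^9 - 16x^8 + 84x^7 - 224x^6 + 350x^5 - 336x^4 + 196x^3 - 64x^2 + 9x. The coefficient of x^8 equals -trace(L) = -16, matching the sum of degrees.

x^9 - 16x^8 + 84x^7 - 224x^6 + 350x^5 - 336x^4 + 196x^3 - 64x^2 + 9x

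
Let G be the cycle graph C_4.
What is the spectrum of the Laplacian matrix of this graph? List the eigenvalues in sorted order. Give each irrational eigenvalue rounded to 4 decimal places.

[0, 2, 2, 4]

The graph has 4 vertices and degree multiset [2, 2, 2, 2]; D is the diagonal matrix of degrees and L = D - A. The multiplicity of 0 as a Laplacian eigenvalue equals the number of connected components. The eigenvalues sum to 8, which equals trace(L) = 2|E|. The largest eigenvalue, 4, is at most the vertex count 4.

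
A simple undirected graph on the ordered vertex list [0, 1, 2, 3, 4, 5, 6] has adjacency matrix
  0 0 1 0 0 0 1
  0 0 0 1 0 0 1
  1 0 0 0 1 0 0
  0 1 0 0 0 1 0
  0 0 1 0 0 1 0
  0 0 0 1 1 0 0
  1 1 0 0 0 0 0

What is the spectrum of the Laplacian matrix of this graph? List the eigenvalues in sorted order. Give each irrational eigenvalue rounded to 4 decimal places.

[0, 0.7530, 0.7530, 2.4450, 2.4450, 3.8019, 3.8019]

Each diagonal entry of L is the vertex degree and each off-diagonal entry is -1 where an edge is present, 0 otherwise; in the order [0, 1, 2, 3, 4, 5, 6] the diagonal is [2, 2, 2, 2, 2, 2, 2]. Since every row of L sums to 0, the all-ones vector is in the kernel and 0 is an eigenvalue. The single zero eigenvalue shows the graph is connected. The eigenvalues sum to 14, which equals trace(L) = 2|E|.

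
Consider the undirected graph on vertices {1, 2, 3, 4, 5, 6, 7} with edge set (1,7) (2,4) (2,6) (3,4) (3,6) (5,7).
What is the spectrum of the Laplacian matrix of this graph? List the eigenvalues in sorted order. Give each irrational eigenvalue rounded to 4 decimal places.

[0, 0, 1, 2, 2, 3, 4]

With the vertex order [1, 2, 3, 4, 5, 6, 7], the degrees are [1, 2, 2, 2, 1, 2, 2], giving D = diag(1, 2, 2, 2, 1, 2, 2) and L = D - A. Since every row of L sums to 0, the all-ones vector is in the kernel and 0 is an eigenvalue. The 2 zero eigenvalues correspond to the 2 connected components. The largest eigenvalue, 4, is at most the vertex count 7. There are 2 zeros in the spectrum, matching the 2 components.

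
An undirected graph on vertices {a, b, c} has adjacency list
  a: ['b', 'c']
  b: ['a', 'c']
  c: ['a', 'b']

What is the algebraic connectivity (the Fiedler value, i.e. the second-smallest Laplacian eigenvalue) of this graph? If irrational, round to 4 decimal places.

With the vertex order [a, b, c], the degrees are [2, 2, 2], giving D = diag(2, 2, 2) and L = D - A. The sorted Laplacian eigenvalues are [0, 3, 3]; the algebraic connectivity is the second entry, 3. There is one zero in the spectrum, matching the 1 component.

3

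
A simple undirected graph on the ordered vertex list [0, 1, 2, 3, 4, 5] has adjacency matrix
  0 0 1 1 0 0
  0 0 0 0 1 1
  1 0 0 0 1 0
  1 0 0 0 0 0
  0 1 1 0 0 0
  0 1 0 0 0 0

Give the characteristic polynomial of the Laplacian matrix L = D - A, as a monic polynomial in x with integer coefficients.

Reading degrees in the order [0, 1, 2, 3, 4, 5] gives [2, 2, 2, 1, 2, 1]; set D = diag(2, 2, 2, 1, 2, 1) and form L = D - A. Computing det(xI - L) by cofactor expansion (or equivalently via sum-over-permutations) gives x^6 - 10x^5 + 36x^4 - 56x^3 + 35x^2 - 6x. The coefficient of x^5 equals -trace(L) = -10, matching the sum of degrees. The eigenvalues sum to 10, which equals trace(L) = 2|E|. The largest eigenvalue, 3.7321, is at most the vertex count 6.

x^6 - 10x^5 + 36x^4 - 56x^3 + 35x^2 - 6x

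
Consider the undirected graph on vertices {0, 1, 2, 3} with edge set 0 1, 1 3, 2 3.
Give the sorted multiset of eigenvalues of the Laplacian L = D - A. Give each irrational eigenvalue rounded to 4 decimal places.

With the vertex order [0, 1, 2, 3], the degrees are [1, 2, 1, 2], giving D = diag(1, 2, 1, 2) and L = D - A. Diagonalising L (or applying a numerical eigensolver to the 4x4 matrix) gives the spectrum above. The single zero eigenvalue shows the graph is connected. The eigenvalues sum to 6, which equals trace(L) = 2|E|.

[0, 0.5858, 2, 3.4142]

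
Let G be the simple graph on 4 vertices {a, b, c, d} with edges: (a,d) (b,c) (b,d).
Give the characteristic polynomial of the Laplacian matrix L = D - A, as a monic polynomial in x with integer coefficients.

Reading degrees in the order [a, b, c, d] gives [1, 2, 1, 2]; set D = diag(1, 2, 1, 2) and form L = D - A. L has integer entries, so p(x) = det(xI - L) has integer coefficients. Expanding the determinant yields x^4 - 6x^3 + 10x^2 - 4x. Since p(0) = det(-L) = 0, x divides p(x). There is one zero in the spectrum, matching the 1 component. The largest eigenvalue, 3.4142, is at most the vertex count 4.

x^4 - 6x^3 + 10x^2 - 4x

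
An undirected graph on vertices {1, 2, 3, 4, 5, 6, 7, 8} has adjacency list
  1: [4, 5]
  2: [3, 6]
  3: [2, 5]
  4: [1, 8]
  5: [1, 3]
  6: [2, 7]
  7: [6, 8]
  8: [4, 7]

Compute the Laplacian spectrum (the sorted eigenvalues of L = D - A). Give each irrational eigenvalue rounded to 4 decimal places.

Each diagonal entry of L is the vertex degree and each off-diagonal entry is -1 where an edge is present, 0 otherwise; in the order [1, 2, 3, 4, 5, 6, 7, 8] the diagonal is [2, 2, 2, 2, 2, 2, 2, 2]. Diagonalising L (or applying a numerical eigensolver to the 8x8 matrix) gives the spectrum above. The single zero eigenvalue shows the graph is connected. There is one zero in the spectrum, matching the 1 component.

[0, 0.5858, 0.5858, 2, 2, 3.4142, 3.4142, 4]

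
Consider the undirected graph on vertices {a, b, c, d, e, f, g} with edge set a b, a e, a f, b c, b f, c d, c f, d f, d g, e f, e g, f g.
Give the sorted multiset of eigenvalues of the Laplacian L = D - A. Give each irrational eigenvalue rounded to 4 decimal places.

With the vertex order [a, b, c, d, e, f, g], the degrees are [3, 3, 3, 3, 3, 6, 3], giving D = diag(3, 3, 3, 3, 3, 6, 3) and L = D - A. The multiplicity of 0 as a Laplacian eigenvalue equals the number of connected components. The single zero eigenvalue shows the graph is connected. The largest eigenvalue, 7, is at most the vertex count 7. There is one zero in the spectrum, matching the 1 component.

[0, 2, 2, 4, 4, 5, 7]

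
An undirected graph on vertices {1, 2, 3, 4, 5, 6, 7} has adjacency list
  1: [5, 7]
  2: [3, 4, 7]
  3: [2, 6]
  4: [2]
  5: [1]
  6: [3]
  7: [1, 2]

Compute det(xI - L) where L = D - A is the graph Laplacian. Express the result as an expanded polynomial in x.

x^7 - 12x^6 + 54x^5 - 114x^4 + 115x^3 - 50x^2 + 7x

With the vertex order [1, 2, 3, 4, 5, 6, 7], the degrees are [2, 3, 2, 1, 1, 1, 2], giving D = diag(2, 3, 2, 1, 1, 1, 2) and L = D - A. Computing det(xI - L) by cofactor expansion (or equivalently via sum-over-permutations) gives x^7 - 12x^6 + 54x^5 - 114x^4 + 115x^3 - 50x^2 + 7x. The constant term is 0 because L is singular (the all-ones vector lies in its kernel). There is one zero in the spectrum, matching the 1 component. The eigenvalues sum to 12, which equals trace(L) = 2|E|.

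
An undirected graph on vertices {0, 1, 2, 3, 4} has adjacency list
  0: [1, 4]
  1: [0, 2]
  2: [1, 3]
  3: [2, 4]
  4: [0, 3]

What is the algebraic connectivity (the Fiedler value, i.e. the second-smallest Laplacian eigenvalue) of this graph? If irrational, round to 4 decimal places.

1.3820

With the vertex order [0, 1, 2, 3, 4], the degrees are [2, 2, 2, 2, 2], giving D = diag(2, 2, 2, 2, 2) and L = D - A. The smallest Laplacian eigenvalue is always 0. The next one, lambda_2 = 1.3820, measures how hard the graph is to disconnect: larger values mean better connectivity. There is one zero in the spectrum, matching the 1 component. The eigenvalues sum to 10, which equals trace(L) = 2|E|.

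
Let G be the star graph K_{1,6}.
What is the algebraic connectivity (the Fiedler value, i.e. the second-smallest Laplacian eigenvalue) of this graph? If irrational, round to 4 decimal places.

The graph has 7 vertices and degree multiset [6, 1, 1, 1, 1, 1, 1]; D is the diagonal matrix of degrees and L = D - A. Computing the eigenvalues of L and sorting gives [0, 1, 1, 1, 1, 1, 7]. The Fiedler value lambda_2 = 1 is strictly positive, so the graph is connected.

1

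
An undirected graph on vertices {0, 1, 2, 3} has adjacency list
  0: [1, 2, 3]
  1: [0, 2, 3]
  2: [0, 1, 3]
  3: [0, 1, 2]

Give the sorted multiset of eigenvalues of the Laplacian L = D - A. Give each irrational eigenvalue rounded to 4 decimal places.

[0, 4, 4, 4]

Reading degrees in the order [0, 1, 2, 3] gives [3, 3, 3, 3]; set D = diag(3, 3, 3, 3) and form L = D - A. Diagonalising L (or applying a numerical eigensolver to the 4x4 matrix) gives the spectrum above. The largest eigenvalue, 4, is at most the vertex count 4. By the matrix-tree theorem the graph has (1/4) * product of the nonzero eigenvalues = 16 spanning trees.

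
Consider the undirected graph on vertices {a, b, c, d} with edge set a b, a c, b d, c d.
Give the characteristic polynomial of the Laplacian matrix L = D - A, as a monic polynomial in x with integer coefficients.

x^4 - 8x^3 + 20x^2 - 16x

With the vertex order [a, b, c, d], the degrees are [2, 2, 2, 2], giving D = diag(2, 2, 2, 2) and L = D - A. The eigenvalues of L are [0, 2, 2, 4]; the characteristic polynomial is the product of (x - lambda_i), which multiplies out to x^4 - 8x^3 + 20x^2 - 16x. The coefficient of x^3 equals -trace(L) = -8, matching the sum of degrees. The eigenvalues sum to 8, which equals trace(L) = 2|E|.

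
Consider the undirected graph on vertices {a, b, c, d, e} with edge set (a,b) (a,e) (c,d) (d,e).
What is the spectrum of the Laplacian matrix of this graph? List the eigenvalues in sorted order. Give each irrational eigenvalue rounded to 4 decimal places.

Reading degrees in the order [a, b, c, d, e] gives [2, 1, 1, 2, 2]; set D = diag(2, 1, 1, 2, 2) and form L = D - A. Since every row of L sums to 0, the all-ones vector is in the kernel and 0 is an eigenvalue. By the matrix-tree theorem the graph has (1/5) * product of the nonzero eigenvalues = 1 spanning tree. The largest eigenvalue, 3.6180, is at most the vertex count 5.

[0, 0.3820, 1.3820, 2.6180, 3.6180]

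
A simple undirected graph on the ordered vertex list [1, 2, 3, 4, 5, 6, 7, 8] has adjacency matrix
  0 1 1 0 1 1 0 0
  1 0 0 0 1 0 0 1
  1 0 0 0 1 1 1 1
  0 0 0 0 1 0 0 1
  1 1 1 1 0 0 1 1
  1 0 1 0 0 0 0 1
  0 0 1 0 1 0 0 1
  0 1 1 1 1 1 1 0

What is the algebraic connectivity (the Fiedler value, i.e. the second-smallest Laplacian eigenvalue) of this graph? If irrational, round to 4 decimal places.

1.8589

With the vertex order [1, 2, 3, 4, 5, 6, 7, 8], the degrees are [4, 3, 5, 2, 6, 3, 3, 6], giving D = diag(4, 3, 5, 2, 6, 3, 3, 6) and L = D - A. The sorted Laplacian eigenvalues are [0, 1.8589, 2.6233, 2.7856, 4.5568, 5.7618, 7.0271, 7.3865]; the algebraic connectivity is the second entry, 1.8589. The eigenvalues sum to 32, which equals trace(L) = 2|E|.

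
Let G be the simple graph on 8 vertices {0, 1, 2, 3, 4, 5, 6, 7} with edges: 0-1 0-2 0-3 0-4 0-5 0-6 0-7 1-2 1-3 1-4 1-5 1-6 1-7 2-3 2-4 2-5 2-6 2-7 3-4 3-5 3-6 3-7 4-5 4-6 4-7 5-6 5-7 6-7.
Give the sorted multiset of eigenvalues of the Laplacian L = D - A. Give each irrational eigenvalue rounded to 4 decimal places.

With the vertex order [0, 1, 2, 3, 4, 5, 6, 7], the degrees are [7, 7, 7, 7, 7, 7, 7, 7], giving D = diag(7, 7, 7, 7, 7, 7, 7, 7) and L = D - A. The multiplicity of 0 as a Laplacian eigenvalue equals the number of connected components. The eigenvalues sum to 56, which equals trace(L) = 2|E|.

[0, 8, 8, 8, 8, 8, 8, 8]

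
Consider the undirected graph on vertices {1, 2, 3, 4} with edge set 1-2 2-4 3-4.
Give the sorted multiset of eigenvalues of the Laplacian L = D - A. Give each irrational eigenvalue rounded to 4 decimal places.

[0, 0.5858, 2, 3.4142]

Reading degrees in the order [1, 2, 3, 4] gives [1, 2, 1, 2]; set D = diag(1, 2, 1, 2) and form L = D - A. Diagonalising L (or applying a numerical eigensolver to the 4x4 matrix) gives the spectrum above.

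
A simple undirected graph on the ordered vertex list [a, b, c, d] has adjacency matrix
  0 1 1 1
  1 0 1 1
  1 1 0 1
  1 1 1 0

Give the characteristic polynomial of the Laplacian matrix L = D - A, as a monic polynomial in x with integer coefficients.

Reading degrees in the order [a, b, c, d] gives [3, 3, 3, 3]; set D = diag(3, 3, 3, 3) and form L = D - A. L has integer entries, so p(x) = det(xI - L) has integer coefficients. Expanding the determinant yields x^4 - 12x^3 + 48x^2 - 64x. Since p(0) = det(-L) = 0, x divides p(x). The eigenvalues sum to 12, which equals trace(L) = 2|E|. By the matrix-tree theorem the graph has (1/4) * product of the nonzero eigenvalues = 16 spanning trees.

x^4 - 12x^3 + 48x^2 - 64x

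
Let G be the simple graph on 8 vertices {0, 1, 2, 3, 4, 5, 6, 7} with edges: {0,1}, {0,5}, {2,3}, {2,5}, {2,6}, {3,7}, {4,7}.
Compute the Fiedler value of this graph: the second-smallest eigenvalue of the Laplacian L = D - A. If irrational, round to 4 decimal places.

With the vertex order [0, 1, 2, 3, 4, 5, 6, 7], the degrees are [2, 1, 3, 2, 1, 2, 1, 2], giving D = diag(2, 1, 3, 2, 1, 2, 1, 2) and L = D - A. The smallest Laplacian eigenvalue is always 0. The next one, lambda_2 = 0.1981, measures how hard the graph is to disconnect: larger values mean better connectivity. By the matrix-tree theorem the graph has (1/8) * product of the nonzero eigenvalues = 1 spanning tree. The eigenvalues sum to 14, which equals trace(L) = 2|E|.

0.1981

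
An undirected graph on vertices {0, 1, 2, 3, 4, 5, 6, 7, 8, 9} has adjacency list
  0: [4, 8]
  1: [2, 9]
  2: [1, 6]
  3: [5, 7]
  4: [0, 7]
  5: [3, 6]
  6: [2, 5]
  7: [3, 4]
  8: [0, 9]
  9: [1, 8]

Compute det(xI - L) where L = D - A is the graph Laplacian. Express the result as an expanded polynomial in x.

x^10 - 20x^9 + 170x^8 - 800x^7 + 2275x^6 - 4004x^5 + 4290x^4 - 2640x^3 + 825x^2 - 100x

Reading degrees in the order [0, 1, 2, 3, 4, 5, 6, 7, 8, 9] gives [2, 2, 2, 2, 2, 2, 2, 2, 2, 2]; set D = diag(2, 2, 2, 2, 2, 2, 2, 2, 2, 2) and form L = D - A. Computing det(xI - L) by cofactor expansion (or equivalently via sum-over-permutations) gives x^10 - 20x^9 + 170x^8 - 800x^7 + 2275x^6 - 4004x^5 + 4290x^4 - 2640x^3 + 825x^2 - 100x. Since p(0) = det(-L) = 0, x divides p(x). There is one zero in the spectrum, matching the 1 component. The largest eigenvalue, 4, is at most the vertex count 10.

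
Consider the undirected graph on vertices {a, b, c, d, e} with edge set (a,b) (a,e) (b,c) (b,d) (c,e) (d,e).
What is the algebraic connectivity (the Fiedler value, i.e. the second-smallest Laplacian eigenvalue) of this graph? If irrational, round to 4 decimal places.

Each diagonal entry of L is the vertex degree and each off-diagonal entry is -1 where an edge is present, 0 otherwise; in the order [a, b, c, d, e] the diagonal is [2, 3, 2, 2, 3]. The sorted Laplacian eigenvalues are [0, 2, 2, 3, 5]; the algebraic connectivity is the second entry, 2. There is one zero in the spectrum, matching the 1 component. The eigenvalues sum to 12, which equals trace(L) = 2|E|.

2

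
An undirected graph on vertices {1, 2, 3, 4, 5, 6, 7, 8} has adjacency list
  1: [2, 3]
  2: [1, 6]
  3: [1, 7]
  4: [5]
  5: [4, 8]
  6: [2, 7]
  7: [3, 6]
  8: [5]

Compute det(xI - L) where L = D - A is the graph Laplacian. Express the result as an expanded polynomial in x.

x^8 - 14x^7 + 78x^6 - 220x^5 + 330x^4 - 250x^3 + 75x^2

With the vertex order [1, 2, 3, 4, 5, 6, 7, 8], the degrees are [2, 2, 2, 1, 2, 2, 2, 1], giving D = diag(2, 2, 2, 1, 2, 2, 2, 1) and L = D - A. Computing det(xI - L) by cofactor expansion (or equivalently via sum-over-permutations) gives x^8 - 14x^7 + 78x^6 - 220x^5 + 330x^4 - 250x^3 + 75x^2. The constant term is 0 because L is singular (the all-ones vector lies in its kernel). The largest eigenvalue, 3.6180, is at most the vertex count 8.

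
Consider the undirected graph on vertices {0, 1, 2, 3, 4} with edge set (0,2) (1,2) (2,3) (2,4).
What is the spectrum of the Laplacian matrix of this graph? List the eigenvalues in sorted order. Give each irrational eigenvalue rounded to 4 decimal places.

[0, 1, 1, 1, 5]

Each diagonal entry of L is the vertex degree and each off-diagonal entry is -1 where an edge is present, 0 otherwise; in the order [0, 1, 2, 3, 4] the diagonal is [1, 1, 4, 1, 1]. Since every row of L sums to 0, the all-ones vector is in the kernel and 0 is an eigenvalue. The largest eigenvalue, 5, is at most the vertex count 5.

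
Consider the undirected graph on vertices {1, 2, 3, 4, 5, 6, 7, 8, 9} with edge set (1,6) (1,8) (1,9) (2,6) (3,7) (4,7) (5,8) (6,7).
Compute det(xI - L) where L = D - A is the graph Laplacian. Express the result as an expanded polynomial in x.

Reading degrees in the order [1, 2, 3, 4, 5, 6, 7, 8, 9] gives [3, 1, 1, 1, 1, 3, 3, 2, 1]; set D = diag(3, 1, 1, 1, 1, 3, 3, 2, 1) and form L = D - A. L has integer entries, so p(x) = det(xI - L) has integer coefficients. Expanding the determinant yields x^9 - 16x^8 + 102x^7 - 334x^6 + 606x^5 - 616x^4 + 340x^3 - 92x^2 + 9x. Since p(0) = det(-L) = 0, x divides p(x). By the matrix-tree theorem the graph has (1/9) * product of the nonzero eigenvalues = 1 spanning tree.

x^9 - 16x^8 + 102x^7 - 334x^6 + 606x^5 - 616x^4 + 340x^3 - 92x^2 + 9x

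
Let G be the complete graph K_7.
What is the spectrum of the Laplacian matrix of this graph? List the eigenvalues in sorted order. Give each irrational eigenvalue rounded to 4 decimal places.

The graph has 7 vertices and degree multiset [6, 6, 6, 6, 6, 6, 6]; D is the diagonal matrix of degrees and L = D - A. Since every row of L sums to 0, the all-ones vector is in the kernel and 0 is an eigenvalue. There is one zero in the spectrum, matching the 1 component. The largest eigenvalue, 7, is at most the vertex count 7.

[0, 7, 7, 7, 7, 7, 7]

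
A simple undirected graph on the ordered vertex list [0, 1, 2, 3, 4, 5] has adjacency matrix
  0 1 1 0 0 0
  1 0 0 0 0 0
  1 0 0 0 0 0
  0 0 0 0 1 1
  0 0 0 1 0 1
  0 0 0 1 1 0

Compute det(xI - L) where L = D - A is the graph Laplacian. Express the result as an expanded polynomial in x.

x^6 - 10x^5 + 36x^4 - 54x^3 + 27x^2

Each diagonal entry of L is the vertex degree and each off-diagonal entry is -1 where an edge is present, 0 otherwise; in the order [0, 1, 2, 3, 4, 5] the diagonal is [2, 1, 1, 2, 2, 2]. Computing det(xI - L) by cofactor expansion (or equivalently via sum-over-permutations) gives x^6 - 10x^5 + 36x^4 - 54x^3 + 27x^2. Since p(0) = det(-L) = 0, x divides p(x). There are 2 zeros in the spectrum, matching the 2 components.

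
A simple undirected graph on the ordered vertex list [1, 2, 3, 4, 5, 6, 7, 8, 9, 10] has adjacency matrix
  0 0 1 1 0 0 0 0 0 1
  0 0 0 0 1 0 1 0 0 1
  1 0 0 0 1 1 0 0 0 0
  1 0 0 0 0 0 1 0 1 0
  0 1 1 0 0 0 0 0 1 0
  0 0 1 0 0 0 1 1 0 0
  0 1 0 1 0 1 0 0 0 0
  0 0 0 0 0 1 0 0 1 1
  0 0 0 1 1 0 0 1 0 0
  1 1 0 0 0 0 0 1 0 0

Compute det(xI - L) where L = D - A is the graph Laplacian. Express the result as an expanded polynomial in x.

Reading degrees in the order [1, 2, 3, 4, 5, 6, 7, 8, 9, 10] gives [3, 3, 3, 3, 3, 3, 3, 3, 3, 3]; set D = diag(3, 3, 3, 3, 3, 3, 3, 3, 3, 3) and form L = D - A. L has integer entries, so p(x) = det(xI - L) has integer coefficients. Expanding the determinant yields x^10 - 30x^9 + 390x^8 - 2880x^7 + 13305x^6 - 39882x^5 + 77640x^4 - 94800x^3 + 66000x^2 - 20000x. The coefficient of x^9 equals -trace(L) = -30, matching the sum of degrees.

x^10 - 30x^9 + 390x^8 - 2880x^7 + 13305x^6 - 39882x^5 + 77640x^4 - 94800x^3 + 66000x^2 - 20000x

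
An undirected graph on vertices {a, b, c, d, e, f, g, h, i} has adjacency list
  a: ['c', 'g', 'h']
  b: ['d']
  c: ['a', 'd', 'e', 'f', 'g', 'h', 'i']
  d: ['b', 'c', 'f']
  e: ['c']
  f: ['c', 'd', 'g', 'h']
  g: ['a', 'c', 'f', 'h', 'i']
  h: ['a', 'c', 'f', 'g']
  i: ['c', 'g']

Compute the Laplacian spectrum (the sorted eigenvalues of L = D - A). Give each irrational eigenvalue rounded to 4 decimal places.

[0, 0.6493, 1.0264, 2.0290, 2.7847, 4.0036, 5.3506, 6.1311, 8.0253]

Reading degrees in the order [a, b, c, d, e, f, g, h, i] gives [3, 1, 7, 3, 1, 4, 5, 4, 2]; set D = diag(3, 1, 7, 3, 1, 4, 5, 4, 2) and form L = D - A. L is symmetric positive semidefinite, so every eigenvalue is real and nonnegative. The largest eigenvalue, 8.0253, is at most the vertex count 9.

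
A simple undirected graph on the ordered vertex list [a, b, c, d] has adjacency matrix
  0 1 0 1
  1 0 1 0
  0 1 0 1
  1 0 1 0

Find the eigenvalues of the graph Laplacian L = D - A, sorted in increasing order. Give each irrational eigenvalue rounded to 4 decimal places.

[0, 2, 2, 4]

Reading degrees in the order [a, b, c, d] gives [2, 2, 2, 2]; set D = diag(2, 2, 2, 2) and form L = D - A. Since every row of L sums to 0, the all-ones vector is in the kernel and 0 is an eigenvalue.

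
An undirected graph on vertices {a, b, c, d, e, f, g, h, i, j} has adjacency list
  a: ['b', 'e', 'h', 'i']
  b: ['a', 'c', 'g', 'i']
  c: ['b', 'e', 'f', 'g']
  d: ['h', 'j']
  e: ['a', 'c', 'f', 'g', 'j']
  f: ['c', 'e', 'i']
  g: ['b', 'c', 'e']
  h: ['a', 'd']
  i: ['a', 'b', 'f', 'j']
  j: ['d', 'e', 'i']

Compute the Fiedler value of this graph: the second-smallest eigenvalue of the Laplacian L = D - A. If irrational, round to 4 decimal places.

0.8372

With the vertex order [a, b, c, d, e, f, g, h, i, j], the degrees are [4, 4, 4, 2, 5, 3, 3, 2, 4, 3], giving D = diag(4, 4, 4, 2, 5, 3, 3, 2, 4, 3) and L = D - A. The smallest Laplacian eigenvalue is always 0. The next one, lambda_2 = 0.8372, measures how hard the graph is to disconnect: larger values mean better connectivity. The eigenvalues sum to 34, which equals trace(L) = 2|E|.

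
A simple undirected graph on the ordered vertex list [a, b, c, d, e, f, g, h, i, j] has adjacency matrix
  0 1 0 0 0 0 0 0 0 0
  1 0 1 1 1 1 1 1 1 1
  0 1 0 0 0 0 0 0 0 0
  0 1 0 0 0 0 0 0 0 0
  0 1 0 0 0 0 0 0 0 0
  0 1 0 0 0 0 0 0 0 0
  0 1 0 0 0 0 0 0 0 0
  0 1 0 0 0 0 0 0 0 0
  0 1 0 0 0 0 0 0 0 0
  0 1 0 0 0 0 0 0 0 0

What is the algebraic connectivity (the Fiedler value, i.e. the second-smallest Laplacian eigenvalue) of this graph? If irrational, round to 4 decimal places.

1

Reading degrees in the order [a, b, c, d, e, f, g, h, i, j] gives [1, 9, 1, 1, 1, 1, 1, 1, 1, 1]; set D = diag(1, 9, 1, 1, 1, 1, 1, 1, 1, 1) and form L = D - A. Computing the eigenvalues of L and sorting gives [0, 1, 1, 1, 1, 1, 1, 1, 1, 10]. The Fiedler value lambda_2 = 1 is strictly positive, so the graph is connected. By the matrix-tree theorem the graph has (1/10) * product of the nonzero eigenvalues = 1 spanning tree. There is one zero in the spectrum, matching the 1 component.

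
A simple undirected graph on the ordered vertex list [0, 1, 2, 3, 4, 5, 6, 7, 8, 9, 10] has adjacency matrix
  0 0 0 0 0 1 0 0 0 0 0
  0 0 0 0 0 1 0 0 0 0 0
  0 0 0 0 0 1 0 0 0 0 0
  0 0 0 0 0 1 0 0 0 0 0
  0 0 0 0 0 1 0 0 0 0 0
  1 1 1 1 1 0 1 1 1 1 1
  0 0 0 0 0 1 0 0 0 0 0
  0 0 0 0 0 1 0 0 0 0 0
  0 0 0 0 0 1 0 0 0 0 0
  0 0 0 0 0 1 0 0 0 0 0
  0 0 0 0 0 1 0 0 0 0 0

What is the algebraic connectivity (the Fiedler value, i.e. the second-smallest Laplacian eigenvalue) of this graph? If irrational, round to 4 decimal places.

1

With the vertex order [0, 1, 2, 3, 4, 5, 6, 7, 8, 9, 10], the degrees are [1, 1, 1, 1, 1, 10, 1, 1, 1, 1, 1], giving D = diag(1, 1, 1, 1, 1, 10, 1, 1, 1, 1, 1) and L = D - A. Computing the eigenvalues of L and sorting gives [0, 1, 1, 1, 1, 1, 1, 1, 1, 1, 11]. The Fiedler value lambda_2 = 1 is strictly positive, so the graph is connected. The eigenvalues sum to 20, which equals trace(L) = 2|E|.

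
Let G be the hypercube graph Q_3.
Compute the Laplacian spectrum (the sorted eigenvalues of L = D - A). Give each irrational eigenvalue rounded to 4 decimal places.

The graph has 8 vertices and degree multiset [3, 3, 3, 3, 3, 3, 3, 3]; D is the diagonal matrix of degrees and L = D - A. L is symmetric positive semidefinite, so every eigenvalue is real and nonnegative. By the matrix-tree theorem the graph has (1/8) * product of the nonzero eigenvalues = 384 spanning trees.

[0, 2, 2, 2, 4, 4, 4, 6]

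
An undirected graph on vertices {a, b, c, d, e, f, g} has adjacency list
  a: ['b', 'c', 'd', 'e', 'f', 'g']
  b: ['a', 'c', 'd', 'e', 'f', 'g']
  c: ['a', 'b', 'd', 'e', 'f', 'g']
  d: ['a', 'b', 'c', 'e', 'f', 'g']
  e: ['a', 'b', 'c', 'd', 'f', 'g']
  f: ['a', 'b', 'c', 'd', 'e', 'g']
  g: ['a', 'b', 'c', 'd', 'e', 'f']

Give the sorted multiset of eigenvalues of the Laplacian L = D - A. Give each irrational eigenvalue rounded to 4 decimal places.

[0, 7, 7, 7, 7, 7, 7]

Each diagonal entry of L is the vertex degree and each off-diagonal entry is -1 where an edge is present, 0 otherwise; in the order [a, b, c, d, e, f, g] the diagonal is [6, 6, 6, 6, 6, 6, 6]. Diagonalising L (or applying a numerical eigensolver to the 7x7 matrix) gives the spectrum above. There is one zero in the spectrum, matching the 1 component. The largest eigenvalue, 7, is at most the vertex count 7.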